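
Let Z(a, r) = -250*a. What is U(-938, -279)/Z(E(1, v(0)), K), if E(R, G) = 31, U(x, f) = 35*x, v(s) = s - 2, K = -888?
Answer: 3283/775 ≈ 4.2361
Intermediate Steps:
v(s) = -2 + s
U(-938, -279)/Z(E(1, v(0)), K) = (35*(-938))/((-250*31)) = -32830/(-7750) = -32830*(-1/7750) = 3283/775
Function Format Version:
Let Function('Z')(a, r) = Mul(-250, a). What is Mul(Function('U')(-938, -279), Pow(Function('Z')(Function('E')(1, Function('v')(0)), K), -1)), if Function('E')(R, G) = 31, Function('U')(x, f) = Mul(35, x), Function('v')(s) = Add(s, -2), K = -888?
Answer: Rational(3283, 775) ≈ 4.2361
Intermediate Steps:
Function('v')(s) = Add(-2, s)
Mul(Function('U')(-938, -279), Pow(Function('Z')(Function('E')(1, Function('v')(0)), K), -1)) = Mul(Mul(35, -938), Pow(Mul(-250, 31), -1)) = Mul(-32830, Pow(-7750, -1)) = Mul(-32830, Rational(-1, 7750)) = Rational(3283, 775)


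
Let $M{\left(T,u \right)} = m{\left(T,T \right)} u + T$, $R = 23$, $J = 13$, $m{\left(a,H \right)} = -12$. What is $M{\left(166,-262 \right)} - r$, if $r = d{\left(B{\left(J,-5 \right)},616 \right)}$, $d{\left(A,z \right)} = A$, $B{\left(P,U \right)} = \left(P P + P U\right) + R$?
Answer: $3183$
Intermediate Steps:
$B{\left(P,U \right)} = 23 + P^{2} + P U$ ($B{\left(P,U \right)} = \left(P P + P U\right) + 23 = \left(P^{2} + P U\right) + 23 = 23 + P^{2} + P U$)
$r = 127$ ($r = 23 + 13^{2} + 13 \left(-5\right) = 23 + 169 - 65 = 127$)
$M{\left(T,u \right)} = T - 12 u$ ($M{\left(T,u \right)} = - 12 u + T = T - 12 u$)
$M{\left(166,-262 \right)} - r = \left(166 - -3144\right) - 127 = \left(166 + 3144\right) - 127 = 3310 - 127 = 3183$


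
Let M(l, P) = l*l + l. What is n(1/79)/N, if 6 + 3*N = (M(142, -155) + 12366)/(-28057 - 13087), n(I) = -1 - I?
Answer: 617160/1380209 ≈ 0.44715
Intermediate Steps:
M(l, P) = l + l**2 (M(l, P) = l**2 + l = l + l**2)
N = -34942/15429 (N = -2 + ((142*(1 + 142) + 12366)/(-28057 - 13087))/3 = -2 + ((142*143 + 12366)/(-41144))/3 = -2 + ((20306 + 12366)*(-1/41144))/3 = -2 + (32672*(-1/41144))/3 = -2 + (1/3)*(-4084/5143) = -2 - 4084/15429 = -34942/15429 ≈ -2.2647)
n(1/79)/N = (-1 - 1/79)/(-34942/15429) = (-1 - 1*1/79)*(-15429/34942) = (-1 - 1/79)*(-15429/34942) = -80/79*(-15429/34942) = 617160/1380209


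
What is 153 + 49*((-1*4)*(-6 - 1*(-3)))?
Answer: 741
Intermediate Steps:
153 + 49*((-1*4)*(-6 - 1*(-3))) = 153 + 49*(-4*(-6 + 3)) = 153 + 49*(-4*(-3)) = 153 + 49*12 = 153 + 588 = 741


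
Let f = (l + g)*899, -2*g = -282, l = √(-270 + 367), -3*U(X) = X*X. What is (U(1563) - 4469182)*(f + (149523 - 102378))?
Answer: -918822653520 - 4749870995*√97 ≈ -9.6560e+11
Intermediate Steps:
U(X) = -X²/3 (U(X) = -X*X/3 = -X²/3)
l = √97 ≈ 9.8489
g = 141 (g = -½*(-282) = 141)
f = 126759 + 899*√97 (f = (√97 + 141)*899 = (141 + √97)*899 = 126759 + 899*√97 ≈ 1.3561e+5)
(U(1563) - 4469182)*(f + (149523 - 102378)) = (-⅓*1563² - 4469182)*((126759 + 899*√97) + (149523 - 102378)) = (-⅓*2442969 - 4469182)*((126759 + 899*√97) + 47145) = (-814323 - 4469182)*(173904 + 899*√97) = -5283505*(173904 + 899*√97) = -918822653520 - 4749870995*√97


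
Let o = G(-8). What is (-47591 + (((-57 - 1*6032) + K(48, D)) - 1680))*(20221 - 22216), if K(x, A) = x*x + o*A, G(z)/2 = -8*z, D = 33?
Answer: 97419840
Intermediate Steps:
G(z) = -16*z (G(z) = 2*(-8*z) = -16*z)
o = 128 (o = -16*(-8) = 128)
K(x, A) = x**2 + 128*A (K(x, A) = x*x + 128*A = x**2 + 128*A)
(-47591 + (((-57 - 1*6032) + K(48, D)) - 1680))*(20221 - 22216) = (-47591 + (((-57 - 1*6032) + (48**2 + 128*33)) - 1680))*(20221 - 22216) = (-47591 + (((-57 - 6032) + (2304 + 4224)) - 1680))*(-1995) = (-47591 + ((-6089 + 6528) - 1680))*(-1995) = (-47591 + (439 - 1680))*(-1995) = (-47591 - 1241)*(-1995) = -48832*(-1995) = 97419840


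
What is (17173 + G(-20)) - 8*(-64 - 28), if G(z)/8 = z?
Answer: 17749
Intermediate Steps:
G(z) = 8*z
(17173 + G(-20)) - 8*(-64 - 28) = (17173 + 8*(-20)) - 8*(-64 - 28) = (17173 - 160) - 8*(-92) = 17013 + 736 = 17749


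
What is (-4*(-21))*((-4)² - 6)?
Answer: 840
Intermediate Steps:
(-4*(-21))*((-4)² - 6) = 84*(16 - 6) = 84*10 = 840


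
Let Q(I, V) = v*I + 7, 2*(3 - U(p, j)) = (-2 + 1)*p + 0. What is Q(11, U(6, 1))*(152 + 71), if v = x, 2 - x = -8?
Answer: 26091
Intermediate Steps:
x = 10 (x = 2 - 1*(-8) = 2 + 8 = 10)
v = 10
U(p, j) = 3 + p/2 (U(p, j) = 3 - ((-2 + 1)*p + 0)/2 = 3 - (-p + 0)/2 = 3 - (-1)*p/2 = 3 + p/2)
Q(I, V) = 7 + 10*I (Q(I, V) = 10*I + 7 = 7 + 10*I)
Q(11, U(6, 1))*(152 + 71) = (7 + 10*11)*(152 + 71) = (7 + 110)*223 = 117*223 = 26091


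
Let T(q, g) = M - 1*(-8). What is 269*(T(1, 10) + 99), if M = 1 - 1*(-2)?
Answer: 29590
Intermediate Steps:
M = 3 (M = 1 + 2 = 3)
T(q, g) = 11 (T(q, g) = 3 - 1*(-8) = 3 + 8 = 11)
269*(T(1, 10) + 99) = 269*(11 + 99) = 269*110 = 29590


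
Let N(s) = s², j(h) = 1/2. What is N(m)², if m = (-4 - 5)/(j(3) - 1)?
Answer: 104976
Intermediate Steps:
j(h) = ½
m = 18 (m = (-4 - 5)/(½ - 1) = -9/(-½) = -9*(-2) = 18)
N(m)² = (18²)² = 324² = 104976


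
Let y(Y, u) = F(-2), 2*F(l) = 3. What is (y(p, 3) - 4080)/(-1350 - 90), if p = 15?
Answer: 2719/960 ≈ 2.8323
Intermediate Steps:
F(l) = 3/2 (F(l) = (½)*3 = 3/2)
y(Y, u) = 3/2
(y(p, 3) - 4080)/(-1350 - 90) = (3/2 - 4080)/(-1350 - 90) = -8157/2/(-1440) = -8157/2*(-1/1440) = 2719/960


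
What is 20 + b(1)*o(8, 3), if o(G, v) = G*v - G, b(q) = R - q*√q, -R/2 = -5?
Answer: 164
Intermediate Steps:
R = 10 (R = -2*(-5) = 10)
b(q) = 10 - q^(3/2) (b(q) = 10 - q*√q = 10 - q^(3/2))
o(G, v) = -G + G*v
20 + b(1)*o(8, 3) = 20 + (10 - 1^(3/2))*(8*(-1 + 3)) = 20 + (10 - 1*1)*(8*2) = 20 + (10 - 1)*16 = 20 + 9*16 = 20 + 144 = 164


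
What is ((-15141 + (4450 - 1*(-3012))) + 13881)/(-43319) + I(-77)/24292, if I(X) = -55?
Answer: -153041529/1052305148 ≈ -0.14543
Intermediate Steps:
((-15141 + (4450 - 1*(-3012))) + 13881)/(-43319) + I(-77)/24292 = ((-15141 + (4450 - 1*(-3012))) + 13881)/(-43319) - 55/24292 = ((-15141 + (4450 + 3012)) + 13881)*(-1/43319) - 55*1/24292 = ((-15141 + 7462) + 13881)*(-1/43319) - 55/24292 = (-7679 + 13881)*(-1/43319) - 55/24292 = 6202*(-1/43319) - 55/24292 = -6202/43319 - 55/24292 = -153041529/1052305148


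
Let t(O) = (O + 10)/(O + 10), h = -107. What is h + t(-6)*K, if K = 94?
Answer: -13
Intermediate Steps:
t(O) = 1 (t(O) = (10 + O)/(10 + O) = 1)
h + t(-6)*K = -107 + 1*94 = -107 + 94 = -13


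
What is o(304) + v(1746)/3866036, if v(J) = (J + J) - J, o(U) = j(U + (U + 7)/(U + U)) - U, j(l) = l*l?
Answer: 33021314232466173/357283582976 ≈ 92423.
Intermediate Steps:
j(l) = l²
o(U) = (U + (7 + U)/(2*U))² - U (o(U) = (U + (U + 7)/(U + U))² - U = (U + (7 + U)/((2*U)))² - U = (U + (7 + U)*(1/(2*U)))² - U = (U + (7 + U)/(2*U))² - U)
v(J) = J (v(J) = 2*J - J = J)
o(304) + v(1746)/3866036 = (-1*304 + (¼)*(7 + 304 + 2*304²)²/304²) + 1746/3866036 = (-304 + (¼)*(1/92416)*(7 + 304 + 2*92416)²) + 1746*(1/3866036) = (-304 + (¼)*(1/92416)*(7 + 304 + 184832)²) + 873/1933018 = (-304 + (¼)*(1/92416)*185143²) + 873/1933018 = (-304 + (¼)*(1/92416)*34277930449) + 873/1933018 = (-304 + 34277930449/369664) + 873/1933018 = 34165552593/369664 + 873/1933018 = 33021314232466173/357283582976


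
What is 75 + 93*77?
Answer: 7236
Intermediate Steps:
75 + 93*77 = 75 + 7161 = 7236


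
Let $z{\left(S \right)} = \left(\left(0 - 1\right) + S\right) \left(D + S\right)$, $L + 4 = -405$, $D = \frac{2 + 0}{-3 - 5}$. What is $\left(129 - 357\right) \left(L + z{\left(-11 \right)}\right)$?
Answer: $62472$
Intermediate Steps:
$D = - \frac{1}{4}$ ($D = \frac{2}{-8} = 2 \left(- \frac{1}{8}\right) = - \frac{1}{4} \approx -0.25$)
$L = -409$ ($L = -4 - 405 = -409$)
$z{\left(S \right)} = \left(-1 + S\right) \left(- \frac{1}{4} + S\right)$ ($z{\left(S \right)} = \left(\left(0 - 1\right) + S\right) \left(- \frac{1}{4} + S\right) = \left(-1 + S\right) \left(- \frac{1}{4} + S\right)$)
$\left(129 - 357\right) \left(L + z{\left(-11 \right)}\right) = \left(129 - 357\right) \left(-409 + \left(\frac{1}{4} + \left(-11\right)^{2} - - \frac{55}{4}\right)\right) = - 228 \left(-409 + \left(\frac{1}{4} + 121 + \frac{55}{4}\right)\right) = - 228 \left(-409 + 135\right) = \left(-228\right) \left(-274\right) = 62472$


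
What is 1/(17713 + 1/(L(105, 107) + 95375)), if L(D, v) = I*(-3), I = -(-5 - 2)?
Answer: 95354/1689005403 ≈ 5.6456e-5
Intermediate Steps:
I = 7 (I = -1*(-7) = 7)
L(D, v) = -21 (L(D, v) = 7*(-3) = -21)
1/(17713 + 1/(L(105, 107) + 95375)) = 1/(17713 + 1/(-21 + 95375)) = 1/(17713 + 1/95354) = 1/(1689005403/95354) = 95354/1689005403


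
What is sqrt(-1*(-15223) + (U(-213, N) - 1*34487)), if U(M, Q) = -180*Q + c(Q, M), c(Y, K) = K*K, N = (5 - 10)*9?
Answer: sqrt(34205) ≈ 184.95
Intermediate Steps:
N = -45 (N = -5*9 = -45)
c(Y, K) = K**2
U(M, Q) = M**2 - 180*Q (U(M, Q) = -180*Q + M**2 = M**2 - 180*Q)
sqrt(-1*(-15223) + (U(-213, N) - 1*34487)) = sqrt(-1*(-15223) + (((-213)**2 - 180*(-45)) - 1*34487)) = sqrt(15223 + ((45369 + 8100) - 34487)) = sqrt(15223 + (53469 - 34487)) = sqrt(15223 + 18982) = sqrt(34205)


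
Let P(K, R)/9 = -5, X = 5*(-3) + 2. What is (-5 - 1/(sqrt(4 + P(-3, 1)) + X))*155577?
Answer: -53777783/70 + 51859*I*sqrt(41)/70 ≈ -7.6825e+5 + 4743.7*I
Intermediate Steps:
X = -13 (X = -15 + 2 = -13)
P(K, R) = -45 (P(K, R) = 9*(-5) = -45)
(-5 - 1/(sqrt(4 + P(-3, 1)) + X))*155577 = (-5 - 1/(sqrt(4 - 45) - 13))*155577 = (-5 - 1/(sqrt(-41) - 13))*155577 = (-5 - 1/(I*sqrt(41) - 13))*155577 = (-5 - 1/(-13 + I*sqrt(41)))*155577 = -777885 - 155577/(-13 + I*sqrt(41))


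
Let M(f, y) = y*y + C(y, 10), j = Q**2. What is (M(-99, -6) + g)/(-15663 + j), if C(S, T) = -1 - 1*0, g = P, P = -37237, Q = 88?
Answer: 37202/7919 ≈ 4.6978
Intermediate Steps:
g = -37237
C(S, T) = -1 (C(S, T) = -1 + 0 = -1)
j = 7744 (j = 88**2 = 7744)
M(f, y) = -1 + y**2 (M(f, y) = y*y - 1 = y**2 - 1 = -1 + y**2)
(M(-99, -6) + g)/(-15663 + j) = ((-1 + (-6)**2) - 37237)/(-15663 + 7744) = ((-1 + 36) - 37237)/(-7919) = (35 - 37237)*(-1/7919) = -37202*(-1/7919) = 37202/7919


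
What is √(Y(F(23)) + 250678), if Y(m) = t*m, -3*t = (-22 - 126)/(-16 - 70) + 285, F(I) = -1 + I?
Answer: 4*√258533931/129 ≈ 498.57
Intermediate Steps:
t = -12329/129 (t = -((-22 - 126)/(-16 - 70) + 285)/3 = -(-148/(-86) + 285)/3 = -(-148*(-1/86) + 285)/3 = -(74/43 + 285)/3 = -⅓*12329/43 = -12329/129 ≈ -95.574)
Y(m) = -12329*m/129
√(Y(F(23)) + 250678) = √(-12329*(-1 + 23)/129 + 250678) = √(-12329/129*22 + 250678) = √(-271238/129 + 250678) = √(32066224/129) = 4*√258533931/129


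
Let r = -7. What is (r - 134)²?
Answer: 19881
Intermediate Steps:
(r - 134)² = (-7 - 134)² = (-141)² = 19881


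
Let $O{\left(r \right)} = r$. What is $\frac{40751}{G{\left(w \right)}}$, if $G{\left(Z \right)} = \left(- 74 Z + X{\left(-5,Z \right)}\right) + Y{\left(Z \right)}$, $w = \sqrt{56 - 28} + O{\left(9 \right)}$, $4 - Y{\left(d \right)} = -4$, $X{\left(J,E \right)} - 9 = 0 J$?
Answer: $- \frac{26447399}{267873} + \frac{6031148 \sqrt{7}}{267873} \approx -39.162$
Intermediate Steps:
$X{\left(J,E \right)} = 9$ ($X{\left(J,E \right)} = 9 + 0 J = 9 + 0 = 9$)
$Y{\left(d \right)} = 8$ ($Y{\left(d \right)} = 4 - -4 = 4 + 4 = 8$)
$w = 9 + 2 \sqrt{7}$ ($w = \sqrt{56 - 28} + 9 = \sqrt{28} + 9 = 2 \sqrt{7} + 9 = 9 + 2 \sqrt{7} \approx 14.292$)
$G{\left(Z \right)} = 17 - 74 Z$ ($G{\left(Z \right)} = \left(- 74 Z + 9\right) + 8 = \left(9 - 74 Z\right) + 8 = 17 - 74 Z$)
$\frac{40751}{G{\left(w \right)}} = \frac{40751}{17 - 74 \left(9 + 2 \sqrt{7}\right)} = \frac{40751}{17 - \left(666 + 148 \sqrt{7}\right)} = \frac{40751}{-649 - 148 \sqrt{7}}$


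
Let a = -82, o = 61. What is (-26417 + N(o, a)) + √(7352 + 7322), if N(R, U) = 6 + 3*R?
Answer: -26228 + √14674 ≈ -26107.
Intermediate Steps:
(-26417 + N(o, a)) + √(7352 + 7322) = (-26417 + (6 + 3*61)) + √(7352 + 7322) = (-26417 + (6 + 183)) + √14674 = (-26417 + 189) + √14674 = -26228 + √14674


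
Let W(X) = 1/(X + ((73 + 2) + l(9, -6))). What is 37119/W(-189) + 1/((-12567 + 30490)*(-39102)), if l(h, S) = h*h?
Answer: -858459643614343/700825146 ≈ -1.2249e+6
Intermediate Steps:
l(h, S) = h**2
W(X) = 1/(156 + X) (W(X) = 1/(X + ((73 + 2) + 9**2)) = 1/(X + (75 + 81)) = 1/(X + 156) = 1/(156 + X))
37119/W(-189) + 1/((-12567 + 30490)*(-39102)) = 37119/(1/(156 - 189)) + 1/((-12567 + 30490)*(-39102)) = 37119/(1/(-33)) - 1/39102/17923 = 37119/(-1/33) + (1/17923)*(-1/39102) = 37119*(-33) - 1/700825146 = -1224927 - 1/700825146 = -858459643614343/700825146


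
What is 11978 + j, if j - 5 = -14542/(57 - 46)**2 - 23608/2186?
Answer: 142496819/12023 ≈ 11852.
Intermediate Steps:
j = -1514675/12023 (j = 5 + (-14542/(57 - 46)**2 - 23608/2186) = 5 + (-14542/(11**2) - 23608*1/2186) = 5 + (-14542/121 - 11804/1093) = 5 + (-14542*1/121 - 11804/1093) = 5 + (-1322/11 - 11804/1093) = 5 - 1574790/12023 = -1514675/12023 ≈ -125.98)
11978 + j = 11978 - 1514675/12023 = 142496819/12023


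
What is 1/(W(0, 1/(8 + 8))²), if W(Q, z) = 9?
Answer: 1/81 ≈ 0.012346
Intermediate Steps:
1/(W(0, 1/(8 + 8))²) = 1/(9²) = 1/81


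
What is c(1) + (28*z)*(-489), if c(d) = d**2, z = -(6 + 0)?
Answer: 82153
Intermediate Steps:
z = -6 (z = -1*6 = -6)
c(1) + (28*z)*(-489) = 1**2 + (28*(-6))*(-489) = 1 - 168*(-489) = 1 + 82152 = 82153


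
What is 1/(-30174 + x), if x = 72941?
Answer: 1/42767 ≈ 2.3383e-5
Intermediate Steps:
1/(-30174 + x) = 1/(-30174 + 72941) = 1/42767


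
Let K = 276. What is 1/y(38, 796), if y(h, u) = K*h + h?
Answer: 1/10526 ≈ 9.5003e-5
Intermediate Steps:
y(h, u) = 277*h (y(h, u) = 276*h + h = 277*h)
1/y(38, 796) = 1/(277*38) = 1/10526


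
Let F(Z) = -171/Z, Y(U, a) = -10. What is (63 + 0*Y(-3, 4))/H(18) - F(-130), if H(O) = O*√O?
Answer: -171/130 + 7*√2/12 ≈ -0.49043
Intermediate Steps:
H(O) = O^(3/2)
(63 + 0*Y(-3, 4))/H(18) - F(-130) = (63 + 0*(-10))/(18^(3/2)) - (-171)/(-130) = (63 + 0)/((54*√2)) - (-171)*(-1)/130 = 63*(√2/108) - 1*171/130 = 7*√2/12 - 171/130 = -171/130 + 7*√2/12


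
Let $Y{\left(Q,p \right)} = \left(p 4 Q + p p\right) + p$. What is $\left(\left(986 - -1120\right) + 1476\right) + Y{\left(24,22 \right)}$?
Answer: $6200$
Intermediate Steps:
$Y{\left(Q,p \right)} = p + p^{2} + 4 Q p$ ($Y{\left(Q,p \right)} = \left(4 p Q + p^{2}\right) + p = \left(4 Q p + p^{2}\right) + p = \left(p^{2} + 4 Q p\right) + p = p + p^{2} + 4 Q p$)
$\left(\left(986 - -1120\right) + 1476\right) + Y{\left(24,22 \right)} = \left(\left(986 - -1120\right) + 1476\right) + 22 \left(1 + 22 + 4 \cdot 24\right) = \left(\left(986 + 1120\right) + 1476\right) + 22 \left(1 + 22 + 96\right) = \left(2106 + 1476\right) + 22 \cdot 119 = 3582 + 2618 = 6200$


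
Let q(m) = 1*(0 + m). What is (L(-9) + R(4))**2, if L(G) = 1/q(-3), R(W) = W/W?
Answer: 4/9 ≈ 0.44444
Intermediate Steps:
q(m) = m (q(m) = 1*m = m)
R(W) = 1
L(G) = -1/3 (L(G) = 1/(-3) = -1/3)
(L(-9) + R(4))**2 = (-1/3 + 1)**2 = (2/3)**2 = 4/9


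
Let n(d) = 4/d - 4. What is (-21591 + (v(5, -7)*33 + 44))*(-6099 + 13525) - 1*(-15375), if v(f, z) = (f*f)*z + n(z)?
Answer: -1427986435/7 ≈ -2.0400e+8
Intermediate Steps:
n(d) = -4 + 4/d
v(f, z) = -4 + 4/z + z*f**2 (v(f, z) = (f*f)*z + (-4 + 4/z) = f**2*z + (-4 + 4/z) = z*f**2 + (-4 + 4/z) = -4 + 4/z + z*f**2)
(-21591 + (v(5, -7)*33 + 44))*(-6099 + 13525) - 1*(-15375) = (-21591 + ((-4 + 4/(-7) - 7*5**2)*33 + 44))*(-6099 + 13525) - 1*(-15375) = (-21591 + ((-4 + 4*(-1/7) - 7*25)*33 + 44))*7426 + 15375 = (-21591 + ((-4 - 4/7 - 175)*33 + 44))*7426 + 15375 = (-21591 + (-1257/7*33 + 44))*7426 + 15375 = (-21591 + (-41481/7 + 44))*7426 + 15375 = (-21591 - 41173/7)*7426 + 15375 = -192310/7*7426 + 15375 = -1428094060/7 + 15375 = -1427986435/7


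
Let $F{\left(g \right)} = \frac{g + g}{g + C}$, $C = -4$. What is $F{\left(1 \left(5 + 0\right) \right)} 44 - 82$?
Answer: $358$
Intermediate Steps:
$F{\left(g \right)} = \frac{2 g}{-4 + g}$ ($F{\left(g \right)} = \frac{g + g}{g - 4} = \frac{2 g}{-4 + g}$)
$F{\left(1 \left(5 + 0\right) \right)} 44 - 82 = \frac{2 \cdot 1 \left(5 + 0\right)}{-4 + 1 \left(5 + 0\right)} 44 - 82 = \frac{2 \cdot 1 \cdot 5}{-4 + 1 \cdot 5} \cdot 44 - 82 = 2 \cdot 5 \frac{1}{-4 + 5} \cdot 44 - 82 = 2 \cdot 5 \cdot 1^{-1} \cdot 44 - 82 = 2 \cdot 5 \cdot 1 \cdot 44 - 82 = 10 \cdot 44 - 82 = 440 - 82 = 358$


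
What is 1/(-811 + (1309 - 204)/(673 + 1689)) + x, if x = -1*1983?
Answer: -3796410253/1914477 ≈ -1983.0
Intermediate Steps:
x = -1983
1/(-811 + (1309 - 204)/(673 + 1689)) + x = 1/(-811 + (1309 - 204)/(673 + 1689)) - 1983 = 1/(-811 + 1105/2362) - 1983 = 1/(-1914477/2362) - 1983 = -2362/1914477 - 1983 = -3796410253/1914477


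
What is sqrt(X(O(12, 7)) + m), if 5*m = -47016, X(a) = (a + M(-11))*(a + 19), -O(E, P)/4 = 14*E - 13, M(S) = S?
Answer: sqrt(9245695)/5 ≈ 608.13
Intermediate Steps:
O(E, P) = 52 - 56*E (O(E, P) = -4*(14*E - 13) = -4*(-13 + 14*E) = 52 - 56*E)
X(a) = (-11 + a)*(19 + a) (X(a) = (a - 11)*(a + 19) = (-11 + a)*(19 + a))
m = -47016/5 (m = (1/5)*(-47016) = -47016/5 ≈ -9403.2)
sqrt(X(O(12, 7)) + m) = sqrt((-209 + (52 - 56*12)**2 + 8*(52 - 56*12)) - 47016/5) = sqrt((-209 + (52 - 672)**2 + 8*(52 - 672)) - 47016/5) = sqrt((-209 + (-620)**2 + 8*(-620)) - 47016/5) = sqrt((-209 + 384400 - 4960) - 47016/5) = sqrt(379231 - 47016/5) = sqrt(1849139/5) = sqrt(9245695)/5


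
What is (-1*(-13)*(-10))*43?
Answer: -5590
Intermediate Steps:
(-1*(-13)*(-10))*43 = (13*(-10))*43 = -130*43 = -5590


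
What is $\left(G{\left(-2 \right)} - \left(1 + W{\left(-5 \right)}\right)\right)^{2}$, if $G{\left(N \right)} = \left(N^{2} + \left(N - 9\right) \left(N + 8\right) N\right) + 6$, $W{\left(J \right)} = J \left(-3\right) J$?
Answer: $46656$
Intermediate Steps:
$W{\left(J \right)} = - 3 J^{2}$ ($W{\left(J \right)} = - 3 J J = - 3 J^{2}$)
$G{\left(N \right)} = 6 + N^{2} + N \left(-9 + N\right) \left(8 + N\right)$ ($G{\left(N \right)} = \left(N^{2} + \left(-9 + N\right) \left(8 + N\right) N\right) + 6 = \left(N^{2} + N \left(-9 + N\right) \left(8 + N\right)\right) + 6 = 6 + N^{2} + N \left(-9 + N\right) \left(8 + N\right)$)
$\left(G{\left(-2 \right)} - \left(1 + W{\left(-5 \right)}\right)\right)^{2} = \left(\left(6 + \left(-2\right)^{3} - -144\right) - \left(1 - 3 \left(-5\right)^{2}\right)\right)^{2} = \left(\left(6 - 8 + 144\right) - \left(1 - 75\right)\right)^{2} = \left(142 - -74\right)^{2} = \left(142 + \left(75 - 1\right)\right)^{2} = \left(142 + 74\right)^{2} = 216^{2} = 46656$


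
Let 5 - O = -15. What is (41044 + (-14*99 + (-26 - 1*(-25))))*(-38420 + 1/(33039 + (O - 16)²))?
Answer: -50363323187043/33055 ≈ -1.5236e+9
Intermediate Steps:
O = 20 (O = 5 - 1*(-15) = 5 + 15 = 20)
(41044 + (-14*99 + (-26 - 1*(-25))))*(-38420 + 1/(33039 + (O - 16)²)) = (41044 + (-14*99 + (-26 - 1*(-25))))*(-38420 + 1/(33039 + (20 - 16)²)) = (41044 + (-1386 + (-26 + 25)))*(-38420 + 1/(33039 + 4²)) = (41044 + (-1386 - 1))*(-38420 + 1/(33039 + 16)) = (41044 - 1387)*(-38420 + 1/33055) = 39657*(-38420 + 1/33055) = 39657*(-1269973099/33055) = -50363323187043/33055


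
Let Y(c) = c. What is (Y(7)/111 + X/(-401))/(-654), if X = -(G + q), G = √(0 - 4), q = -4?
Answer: -2363/29110194 - I/131127 ≈ -8.1174e-5 - 7.6262e-6*I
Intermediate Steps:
G = 2*I (G = √(-4) = 2*I ≈ 2.0*I)
X = 4 - 2*I (X = -(2*I - 4) = -(-4 + 2*I) = 4 - 2*I ≈ 4.0 - 2.0*I)
(Y(7)/111 + X/(-401))/(-654) = (7/111 + (4 - 2*I)/(-401))/(-654) = (7*(1/111) + (4 - 2*I)*(-1/401))*(-1/654) = (7/111 + (-4/401 + 2*I/401))*(-1/654) = (2363/44511 + 2*I/401)*(-1/654) = -2363/29110194 - I/131127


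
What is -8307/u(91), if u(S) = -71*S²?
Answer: 9/637 ≈ 0.014129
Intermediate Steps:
-8307/u(91) = -8307/((-71*91²)) = -8307/((-71*8281)) = -8307/(-587951) = -8307*(-1/587951) = 9/637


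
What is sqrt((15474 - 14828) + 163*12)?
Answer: sqrt(2602) ≈ 51.010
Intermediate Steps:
sqrt((15474 - 14828) + 163*12) = sqrt(646 + 1956) = sqrt(2602)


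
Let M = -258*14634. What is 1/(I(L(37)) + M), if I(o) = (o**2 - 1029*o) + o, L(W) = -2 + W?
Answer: -1/3810327 ≈ -2.6244e-7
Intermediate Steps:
I(o) = o**2 - 1028*o
M = -3775572
1/(I(L(37)) + M) = 1/((-2 + 37)*(-1028 + (-2 + 37)) - 3775572) = 1/(35*(-1028 + 35) - 3775572) = 1/(35*(-993) - 3775572) = 1/(-34755 - 3775572) = 1/(-3810327) = -1/3810327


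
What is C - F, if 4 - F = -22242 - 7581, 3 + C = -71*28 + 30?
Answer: -31788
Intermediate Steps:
C = -1961 (C = -3 + (-71*28 + 30) = -3 + (-1988 + 30) = -3 - 1958 = -1961)
F = 29827 (F = 4 - (-22242 - 7581) = 4 - 1*(-29823) = 4 + 29823 = 29827)
C - F = -1961 - 1*29827 = -1961 - 29827 = -31788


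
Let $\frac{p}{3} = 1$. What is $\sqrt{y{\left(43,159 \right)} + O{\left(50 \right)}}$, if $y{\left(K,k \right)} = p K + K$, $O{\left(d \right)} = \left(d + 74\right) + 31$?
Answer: $\sqrt{327} \approx 18.083$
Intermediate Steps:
$p = 3$ ($p = 3 \cdot 1 = 3$)
$O{\left(d \right)} = 105 + d$ ($O{\left(d \right)} = \left(74 + d\right) + 31 = 105 + d$)
$y{\left(K,k \right)} = 4 K$ ($y{\left(K,k \right)} = 3 K + K = 4 K$)
$\sqrt{y{\left(43,159 \right)} + O{\left(50 \right)}} = \sqrt{4 \cdot 43 + \left(105 + 50\right)} = \sqrt{172 + 155} = \sqrt{327}$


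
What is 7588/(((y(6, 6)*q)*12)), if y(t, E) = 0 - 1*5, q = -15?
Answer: 1897/225 ≈ 8.4311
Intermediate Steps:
y(t, E) = -5 (y(t, E) = 0 - 5 = -5)
7588/(((y(6, 6)*q)*12)) = 7588/((-5*(-15)*12)) = 7588/((75*12)) = 7588/900 = 7588*(1/900) = 1897/225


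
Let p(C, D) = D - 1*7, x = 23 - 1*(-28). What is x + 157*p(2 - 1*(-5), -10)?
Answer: -2618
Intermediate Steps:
x = 51 (x = 23 + 28 = 51)
p(C, D) = -7 + D (p(C, D) = D - 7 = -7 + D)
x + 157*p(2 - 1*(-5), -10) = 51 + 157*(-7 - 10) = 51 + 157*(-17) = 51 - 2669 = -2618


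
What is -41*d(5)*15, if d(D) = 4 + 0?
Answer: -2460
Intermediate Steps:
d(D) = 4
-41*d(5)*15 = -41*4*15 = -164*15 = -2460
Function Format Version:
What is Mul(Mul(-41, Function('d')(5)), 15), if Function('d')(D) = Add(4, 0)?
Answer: -2460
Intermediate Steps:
Function('d')(D) = 4
Mul(Mul(-41, Function('d')(5)), 15) = Mul(Mul(-41, 4), 15) = Mul(-164, 15) = -2460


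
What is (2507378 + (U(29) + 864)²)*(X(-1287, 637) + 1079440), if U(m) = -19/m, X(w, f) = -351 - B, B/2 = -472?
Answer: 2954491041716811/841 ≈ 3.5131e+12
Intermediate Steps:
B = -944 (B = 2*(-472) = -944)
X(w, f) = 593 (X(w, f) = -351 - 1*(-944) = -351 + 944 = 593)
(2507378 + (U(29) + 864)²)*(X(-1287, 637) + 1079440) = (2507378 + (-19/29 + 864)²)*(593 + 1079440) = (2507378 + (-19*1/29 + 864)²)*1080033 = (2507378 + (-19/29 + 864)²)*1080033 = (2507378 + (25037/29)²)*1080033 = (2507378 + 626851369/841)*1080033 = (2735556267/841)*1080033 = 2954491041716811/841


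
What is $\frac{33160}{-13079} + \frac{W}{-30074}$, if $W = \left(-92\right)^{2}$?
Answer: $- \frac{50361568}{17878993} \approx -2.8168$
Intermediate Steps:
$W = 8464$
$\frac{33160}{-13079} + \frac{W}{-30074} = \frac{33160}{-13079} + \frac{8464}{-30074} = 33160 \left(- \frac{1}{13079}\right) + 8464 \left(- \frac{1}{30074}\right) = - \frac{33160}{13079} - \frac{4232}{15037} = - \frac{50361568}{17878993}$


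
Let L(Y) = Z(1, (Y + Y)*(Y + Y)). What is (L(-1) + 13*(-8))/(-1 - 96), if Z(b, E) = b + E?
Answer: 99/97 ≈ 1.0206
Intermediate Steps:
Z(b, E) = E + b
L(Y) = 1 + 4*Y² (L(Y) = (Y + Y)*(Y + Y) + 1 = (2*Y)*(2*Y) + 1 = 4*Y² + 1 = 1 + 4*Y²)
(L(-1) + 13*(-8))/(-1 - 96) = ((1 + 4*(-1)²) + 13*(-8))/(-1 - 96) = ((1 + 4*1) - 104)/(-97) = ((1 + 4) - 104)*(-1/97) = (5 - 104)*(-1/97) = -99*(-1/97) = 99/97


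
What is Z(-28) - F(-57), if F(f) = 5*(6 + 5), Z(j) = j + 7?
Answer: -76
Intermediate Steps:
Z(j) = 7 + j
F(f) = 55 (F(f) = 5*11 = 55)
Z(-28) - F(-57) = (7 - 28) - 1*55 = -21 - 55 = -76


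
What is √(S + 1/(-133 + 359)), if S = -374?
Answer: I*√19102198/226 ≈ 19.339*I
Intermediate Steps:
√(S + 1/(-133 + 359)) = √(-374 + 1/(-133 + 359)) = √(-374 + 1/226) = √(-84523/226) = I*√19102198/226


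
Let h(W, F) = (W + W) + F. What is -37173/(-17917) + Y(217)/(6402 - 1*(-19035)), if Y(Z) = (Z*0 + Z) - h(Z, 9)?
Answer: 941520359/455754729 ≈ 2.0658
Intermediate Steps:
h(W, F) = F + 2*W (h(W, F) = 2*W + F = F + 2*W)
Y(Z) = -9 - Z (Y(Z) = (Z*0 + Z) - (9 + 2*Z) = (0 + Z) + (-9 - 2*Z) = Z + (-9 - 2*Z) = -9 - Z)
-37173/(-17917) + Y(217)/(6402 - 1*(-19035)) = -37173/(-17917) + (-9 - 1*217)/(6402 - 1*(-19035)) = -37173*(-1/17917) + (-9 - 217)/(6402 + 19035) = 37173/17917 - 226/25437 = 941520359/455754729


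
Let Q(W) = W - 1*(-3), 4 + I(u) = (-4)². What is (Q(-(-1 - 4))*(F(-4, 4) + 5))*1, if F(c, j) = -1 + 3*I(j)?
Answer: 320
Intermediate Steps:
I(u) = 12 (I(u) = -4 + (-4)² = -4 + 16 = 12)
F(c, j) = 35 (F(c, j) = -1 + 3*12 = -1 + 36 = 35)
Q(W) = 3 + W (Q(W) = W + 3 = 3 + W)
(Q(-(-1 - 4))*(F(-4, 4) + 5))*1 = ((3 - (-1 - 4))*(35 + 5))*1 = ((3 - 1*(-5))*40)*1 = ((3 + 5)*40)*1 = (8*40)*1 = 320*1 = 320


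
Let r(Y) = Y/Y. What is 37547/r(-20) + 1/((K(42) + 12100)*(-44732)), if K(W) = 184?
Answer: 20631621730735/549487888 ≈ 37547.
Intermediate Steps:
r(Y) = 1
37547/r(-20) + 1/((K(42) + 12100)*(-44732)) = 37547/1 + 1/((184 + 12100)*(-44732)) = 37547*1 - 1/44732/12284 = 37547 + (1/12284)*(-1/44732) = 37547 - 1/549487888 = 20631621730735/549487888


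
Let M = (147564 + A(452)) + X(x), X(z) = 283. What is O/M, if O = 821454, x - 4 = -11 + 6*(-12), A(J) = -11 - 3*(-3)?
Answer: 821454/147845 ≈ 5.5562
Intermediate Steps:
A(J) = -2 (A(J) = -11 + 9 = -2)
x = -79 (x = 4 + (-11 + 6*(-12)) = 4 + (-11 - 72) = 4 - 83 = -79)
M = 147845 (M = (147564 - 2) + 283 = 147562 + 283 = 147845)
O/M = 821454/147845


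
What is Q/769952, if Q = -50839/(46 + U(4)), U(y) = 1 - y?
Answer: -50839/33107936 ≈ -0.0015356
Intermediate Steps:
Q = -50839/43 (Q = -50839/(46 + (1 - 1*4)) = -50839/(46 + (1 - 4)) = -50839/(46 - 3) = -50839/43 ≈ -1182.3)
Q/769952 = -50839/43/769952 = -50839/43*1/769952 = -50839/33107936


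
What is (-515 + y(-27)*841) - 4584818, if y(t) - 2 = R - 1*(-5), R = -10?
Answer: -4587856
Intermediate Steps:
y(t) = -3 (y(t) = 2 + (-10 - 1*(-5)) = 2 + (-10 + 5) = 2 - 5 = -3)
(-515 + y(-27)*841) - 4584818 = (-515 - 3*841) - 4584818 = (-515 - 2523) - 4584818 = -3038 - 4584818 = -4587856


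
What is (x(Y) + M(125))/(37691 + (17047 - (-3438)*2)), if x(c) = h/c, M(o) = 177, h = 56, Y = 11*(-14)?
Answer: 1943/677754 ≈ 0.0028668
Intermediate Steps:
Y = -154
x(c) = 56/c
(x(Y) + M(125))/(37691 + (17047 - (-3438)*2)) = (56/(-154) + 177)/(37691 + (17047 - (-3438)*2)) = (56*(-1/154) + 177)/(37691 + (17047 - 1*(-6876))) = (-4/11 + 177)/(37691 + (17047 + 6876)) = 1943/(11*(37691 + 23923)) = (1943/11)/61614 = (1943/11)*(1/61614) = 1943/677754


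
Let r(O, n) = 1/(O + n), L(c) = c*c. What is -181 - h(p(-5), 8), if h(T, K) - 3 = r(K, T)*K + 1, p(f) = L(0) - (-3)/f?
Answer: -6885/37 ≈ -186.08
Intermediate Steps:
L(c) = c²
p(f) = 3/f (p(f) = 0² - (-3)/f = 0 + 3/f = 3/f)
h(T, K) = 4 + K/(K + T) (h(T, K) = 3 + (K/(K + T) + 1) = 3 + (1 + K/(K + T)) = 4 + K/(K + T))
-181 - h(p(-5), 8) = -181 - (4*(3/(-5)) + 5*8)/(8 + 3/(-5)) = -181 - (4*(3*(-⅕)) + 40)/(8 + 3*(-⅕)) = -181 - (4*(-⅗) + 40)/(8 - ⅗) = -181 - (-12/5 + 40)/37/5 = -181 - 5*188/(37*5) = -181 - 1*188/37 = -181 - 188/37 = -6885/37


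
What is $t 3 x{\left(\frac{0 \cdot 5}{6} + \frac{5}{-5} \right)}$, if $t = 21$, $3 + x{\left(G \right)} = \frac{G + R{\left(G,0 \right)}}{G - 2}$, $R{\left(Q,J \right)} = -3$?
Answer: $-105$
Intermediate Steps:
$x{\left(G \right)} = -3 + \frac{-3 + G}{-2 + G}$ ($x{\left(G \right)} = -3 + \frac{G - 3}{G - 2} = -3 + \frac{-3 + G}{-2 + G}$)
$t 3 x{\left(\frac{0 \cdot 5}{6} + \frac{5}{-5} \right)} = 21 \cdot 3 \frac{3 - 2 \left(\frac{0 \cdot 5}{6} + \frac{5}{-5}\right)}{-2 + \left(\frac{0 \cdot 5}{6} + \frac{5}{-5}\right)} = 63 \frac{3 - 2 \left(0 \cdot \frac{1}{6} + 5 \left(- \frac{1}{5}\right)\right)}{-2 + \left(0 \cdot \frac{1}{6} + 5 \left(- \frac{1}{5}\right)\right)} = 63 \frac{3 - 2 \left(0 - 1\right)}{-2 + \left(0 - 1\right)} = 63 \frac{3 - -2}{-2 - 1} = 63 \frac{3 + 2}{-3} = 63 \left(\left(- \frac{1}{3}\right) 5\right) = 63 \left(- \frac{5}{3}\right) = -105$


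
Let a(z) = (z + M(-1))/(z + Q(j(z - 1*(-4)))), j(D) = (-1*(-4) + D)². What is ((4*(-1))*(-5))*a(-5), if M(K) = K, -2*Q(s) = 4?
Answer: 120/7 ≈ 17.143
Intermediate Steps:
j(D) = (4 + D)²
Q(s) = -2 (Q(s) = -½*4 = -2)
a(z) = (-1 + z)/(-2 + z) (a(z) = (z - 1)/(z - 2) = (-1 + z)/(-2 + z))
((4*(-1))*(-5))*a(-5) = ((4*(-1))*(-5))*((-1 - 5)/(-2 - 5)) = (-4*(-5))*(-6/(-7)) = 20*(-⅐*(-6)) = 20*(6/7) = 120/7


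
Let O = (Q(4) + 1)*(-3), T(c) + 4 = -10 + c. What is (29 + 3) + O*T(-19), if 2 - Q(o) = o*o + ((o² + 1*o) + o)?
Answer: -3631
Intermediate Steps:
Q(o) = 2 - 2*o - 2*o² (Q(o) = 2 - (o*o + ((o² + 1*o) + o)) = 2 - (o² + ((o² + o) + o)) = 2 - (o² + ((o + o²) + o)) = 2 - (o² + (o² + 2*o)) = 2 - (2*o + 2*o²) = 2 + (-2*o - 2*o²) = 2 - 2*o - 2*o²)
T(c) = -14 + c (T(c) = -4 + (-10 + c) = -14 + c)
O = 111 (O = ((2 - 2*4 - 2*4²) + 1)*(-3) = ((2 - 8 - 2*16) + 1)*(-3) = ((2 - 8 - 32) + 1)*(-3) = (-38 + 1)*(-3) = -37*(-3) = 111)
(29 + 3) + O*T(-19) = (29 + 3) + 111*(-14 - 19) = 32 + 111*(-33) = 32 - 3663 = -3631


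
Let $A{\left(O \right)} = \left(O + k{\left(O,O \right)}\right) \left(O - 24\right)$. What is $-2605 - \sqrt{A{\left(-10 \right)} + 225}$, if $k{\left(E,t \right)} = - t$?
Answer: $-2620$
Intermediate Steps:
$A{\left(O \right)} = 0$ ($A{\left(O \right)} = \left(O - O\right) \left(O - 24\right) = 0 \left(-24 + O\right) = 0$)
$-2605 - \sqrt{A{\left(-10 \right)} + 225} = -2605 - \sqrt{0 + 225} = -2605 - \sqrt{225} = -2605 - 15 = -2620$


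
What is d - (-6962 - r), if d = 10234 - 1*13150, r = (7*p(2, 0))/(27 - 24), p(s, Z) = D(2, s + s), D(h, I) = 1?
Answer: 12145/3 ≈ 4048.3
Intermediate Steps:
p(s, Z) = 1
r = 7/3 (r = (7*1)/(27 - 24) = 7/3 ≈ 2.3333)
d = -2916 (d = 10234 - 13150 = -2916)
d - (-6962 - r) = -2916 - (-6962 - 1*7/3) = -2916 - (-6962 - 7/3) = -2916 - 1*(-20893/3) = -2916 + 20893/3 = 12145/3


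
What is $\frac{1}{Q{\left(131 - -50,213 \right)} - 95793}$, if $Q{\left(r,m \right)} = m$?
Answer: $- \frac{1}{95580} \approx -1.0462 \cdot 10^{-5}$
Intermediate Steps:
$\frac{1}{Q{\left(131 - -50,213 \right)} - 95793} = \frac{1}{213 - 95793} = \frac{1}{-95580} = - \frac{1}{95580}$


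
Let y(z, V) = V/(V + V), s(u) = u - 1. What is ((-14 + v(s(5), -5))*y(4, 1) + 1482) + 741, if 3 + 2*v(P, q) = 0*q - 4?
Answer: 8857/4 ≈ 2214.3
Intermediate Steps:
s(u) = -1 + u
y(z, V) = ½ (y(z, V) = V/((2*V)) = V*(1/(2*V)) = ½)
v(P, q) = -7/2 (v(P, q) = -3/2 + (0*q - 4)/2 = -3/2 + (0 - 4)/2 = -3/2 + (½)*(-4) = -3/2 - 2 = -7/2)
((-14 + v(s(5), -5))*y(4, 1) + 1482) + 741 = ((-14 - 7/2)*(½) + 1482) + 741 = (-35/2*½ + 1482) + 741 = (-35/4 + 1482) + 741 = 5893/4 + 741 = 8857/4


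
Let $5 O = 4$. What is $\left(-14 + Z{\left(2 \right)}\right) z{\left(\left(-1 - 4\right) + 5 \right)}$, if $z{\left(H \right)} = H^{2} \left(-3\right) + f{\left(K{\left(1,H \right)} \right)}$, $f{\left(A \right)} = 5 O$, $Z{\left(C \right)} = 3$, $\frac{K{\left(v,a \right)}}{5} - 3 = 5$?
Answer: $-44$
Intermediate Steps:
$O = \frac{4}{5}$ ($O = \frac{1}{5} \cdot 4 = \frac{4}{5} \approx 0.8$)
$K{\left(v,a \right)} = 40$ ($K{\left(v,a \right)} = 15 + 5 \cdot 5 = 15 + 25 = 40$)
$f{\left(A \right)} = 4$ ($f{\left(A \right)} = 5 \cdot \frac{4}{5} = 4$)
$z{\left(H \right)} = 4 - 3 H^{2}$ ($z{\left(H \right)} = H^{2} \left(-3\right) + 4 = - 3 H^{2} + 4 = 4 - 3 H^{2}$)
$\left(-14 + Z{\left(2 \right)}\right) z{\left(\left(-1 - 4\right) + 5 \right)} = \left(-14 + 3\right) \left(4 - 3 \left(\left(-1 - 4\right) + 5\right)^{2}\right) = - 11 \left(4 - 3 \left(-5 + 5\right)^{2}\right) = - 11 \left(4 - 3 \cdot 0^{2}\right) = - 11 \left(4 - 0\right) = - 11 \left(4 + 0\right) = \left(-11\right) 4 = -44$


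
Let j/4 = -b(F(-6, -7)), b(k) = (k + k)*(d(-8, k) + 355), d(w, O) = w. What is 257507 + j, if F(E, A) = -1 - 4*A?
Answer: 182555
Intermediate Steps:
b(k) = 694*k (b(k) = (k + k)*(-8 + 355) = (2*k)*347 = 694*k)
j = -74952 (j = 4*(-694*(-1 - 4*(-7))) = 4*(-694*(-1 + 28)) = 4*(-694*27) = 4*(-1*18738) = 4*(-18738) = -74952)
257507 + j = 257507 - 74952 = 182555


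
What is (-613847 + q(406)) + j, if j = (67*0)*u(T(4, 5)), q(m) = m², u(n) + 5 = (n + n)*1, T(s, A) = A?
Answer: -449011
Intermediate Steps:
u(n) = -5 + 2*n (u(n) = -5 + (n + n)*1 = -5 + (2*n)*1 = -5 + 2*n)
j = 0 (j = (67*0)*(-5 + 2*5) = 0*(-5 + 10) = 0*5 = 0)
(-613847 + q(406)) + j = (-613847 + 406²) + 0 = (-613847 + 164836) + 0 = -449011 + 0 = -449011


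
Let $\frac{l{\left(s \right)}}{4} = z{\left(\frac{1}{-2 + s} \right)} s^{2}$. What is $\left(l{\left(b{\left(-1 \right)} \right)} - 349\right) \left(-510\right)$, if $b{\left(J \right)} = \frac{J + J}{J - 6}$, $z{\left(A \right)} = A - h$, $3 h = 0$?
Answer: $\frac{1246610}{7} \approx 1.7809 \cdot 10^{5}$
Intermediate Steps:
$h = 0$ ($h = \frac{1}{3} \cdot 0 = 0$)
$z{\left(A \right)} = A$ ($z{\left(A \right)} = A - 0 = A + 0 = A$)
$b{\left(J \right)} = \frac{2 J}{-6 + J}$
$l{\left(s \right)} = \frac{4 s^{2}}{-2 + s}$ ($l{\left(s \right)} = 4 \frac{s^{2}}{-2 + s} = \frac{4 s^{2}}{-2 + s}$)
$\left(l{\left(b{\left(-1 \right)} \right)} - 349\right) \left(-510\right) = \left(\frac{4 \left(2 \left(-1\right) \frac{1}{-6 - 1}\right)^{2}}{-2 + 2 \left(-1\right) \frac{1}{-6 - 1}} - 349\right) \left(-510\right) = \left(\frac{4 \left(2 \left(-1\right) \frac{1}{-7}\right)^{2}}{-2 + 2 \left(-1\right) \frac{1}{-7}} - 349\right) \left(-510\right) = \left(\frac{4 \left(2 \left(-1\right) \left(- \frac{1}{7}\right)\right)^{2}}{-2 + 2 \left(-1\right) \left(- \frac{1}{7}\right)} - 349\right) \left(-510\right) = \left(\frac{4 \left(\frac{2}{7}\right)^{2}}{-2 + \frac{2}{7}} - 349\right) \left(-510\right) = \left(4 \cdot \frac{4}{49} \frac{1}{- \frac{12}{7}} - 349\right) \left(-510\right) = \left(4 \cdot \frac{4}{49} \left(- \frac{7}{12}\right) - 349\right) \left(-510\right) = \left(- \frac{4}{21} - 349\right) \left(-510\right) = \left(- \frac{7333}{21}\right) \left(-510\right) = \frac{1246610}{7}$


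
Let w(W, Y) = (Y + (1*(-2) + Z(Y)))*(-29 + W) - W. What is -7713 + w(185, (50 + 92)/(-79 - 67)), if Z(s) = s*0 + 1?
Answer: -599018/73 ≈ -8205.7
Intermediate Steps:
Z(s) = 1 (Z(s) = 0 + 1 = 1)
w(W, Y) = -W + (-1 + Y)*(-29 + W) (w(W, Y) = (Y + (1*(-2) + 1))*(-29 + W) - W = (Y + (-2 + 1))*(-29 + W) - W = (Y - 1)*(-29 + W) - W = (-1 + Y)*(-29 + W) - W = -W + (-1 + Y)*(-29 + W))
-7713 + w(185, (50 + 92)/(-79 - 67)) = -7713 + (29 - 29*(50 + 92)/(-79 - 67) - 2*185 + 185*((50 + 92)/(-79 - 67))) = -7713 + (29 - 4118/(-146) - 370 + 185*(142/(-146))) = -7713 + (29 - 4118*(-1)/146 - 370 + 185*(142*(-1/146))) = -7713 + (29 - 29*(-71/73) - 370 + 185*(-71/73)) = -7713 + (29 + 2059/73 - 370 - 13135/73) = -7713 - 35969/73 = -599018/73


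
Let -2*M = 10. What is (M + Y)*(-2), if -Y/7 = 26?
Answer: 374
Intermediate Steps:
M = -5 (M = -½*10 = -5)
Y = -182 (Y = -7*26 = -182)
(M + Y)*(-2) = (-5 - 182)*(-2) = -187*(-2) = 374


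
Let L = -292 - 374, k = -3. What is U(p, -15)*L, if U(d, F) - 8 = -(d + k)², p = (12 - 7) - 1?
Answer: -4662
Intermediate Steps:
p = 4 (p = 5 - 1 = 4)
U(d, F) = 8 - (-3 + d)² (U(d, F) = 8 - (d - 3)² = 8 - (-3 + d)²)
L = -666
U(p, -15)*L = (8 - (-3 + 4)²)*(-666) = (8 - 1*1²)*(-666) = (8 - 1*1)*(-666) = (8 - 1)*(-666) = 7*(-666) = -4662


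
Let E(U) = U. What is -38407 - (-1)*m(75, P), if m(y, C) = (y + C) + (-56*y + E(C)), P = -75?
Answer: -42682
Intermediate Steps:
m(y, C) = -55*y + 2*C (m(y, C) = (y + C) + (-56*y + C) = (C + y) + (C - 56*y) = -55*y + 2*C)
-38407 - (-1)*m(75, P) = -38407 - (-1)*(-55*75 + 2*(-75)) = -38407 - (-1)*(-4125 - 150) = -38407 - (-1)*(-4275) = -38407 - 1*4275 = -38407 - 4275 = -42682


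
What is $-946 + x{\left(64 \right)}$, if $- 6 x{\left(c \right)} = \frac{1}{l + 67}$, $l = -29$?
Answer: $- \frac{215689}{228} \approx -946.0$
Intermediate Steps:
$x{\left(c \right)} = - \frac{1}{228}$ ($x{\left(c \right)} = - \frac{1}{6 \left(-29 + 67\right)} = - \frac{1}{6 \cdot 38} = \left(- \frac{1}{6}\right) \frac{1}{38} = - \frac{1}{228}$)
$-946 + x{\left(64 \right)} = -946 - \frac{1}{228} = - \frac{215689}{228}$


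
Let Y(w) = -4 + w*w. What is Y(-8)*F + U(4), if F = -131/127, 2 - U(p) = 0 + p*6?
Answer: -10654/127 ≈ -83.890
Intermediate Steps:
Y(w) = -4 + w²
U(p) = 2 - 6*p (U(p) = 2 - (0 + p*6) = 2 - (0 + 6*p) = 2 - 6*p)
F = -131/127 (F = -131*1/127 = -131/127 ≈ -1.0315)
Y(-8)*F + U(4) = (-4 + (-8)²)*(-131/127) + (2 - 6*4) = (-4 + 64)*(-131/127) + (2 - 24) = 60*(-131/127) - 22 = -7860/127 - 22 = -10654/127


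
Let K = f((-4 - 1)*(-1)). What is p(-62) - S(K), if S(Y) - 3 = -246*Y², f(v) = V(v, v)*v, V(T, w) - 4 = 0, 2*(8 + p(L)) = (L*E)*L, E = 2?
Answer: 102233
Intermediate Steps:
p(L) = -8 + L² (p(L) = -8 + ((L*2)*L)/2 = -8 + ((2*L)*L)/2 = -8 + (2*L²)/2 = -8 + L²)
V(T, w) = 4 (V(T, w) = 4 + 0 = 4)
f(v) = 4*v
K = 20 (K = 4*((-4 - 1)*(-1)) = 4*(-5*(-1)) = 4*5 = 20)
S(Y) = 3 - 246*Y²
p(-62) - S(K) = (-8 + (-62)²) - (3 - 246*20²) = (-8 + 3844) - (3 - 246*400) = 3836 - (3 - 98400) = 3836 - 1*(-98397) = 3836 + 98397 = 102233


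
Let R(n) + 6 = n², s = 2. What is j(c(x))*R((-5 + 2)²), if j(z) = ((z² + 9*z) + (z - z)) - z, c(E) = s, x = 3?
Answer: 1500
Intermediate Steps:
c(E) = 2
j(z) = z² + 8*z (j(z) = ((z² + 9*z) + 0) - z = (z² + 9*z) - z = z² + 8*z)
R(n) = -6 + n²
j(c(x))*R((-5 + 2)²) = (2*(8 + 2))*(-6 + ((-5 + 2)²)²) = (2*10)*(-6 + ((-3)²)²) = 20*(-6 + 9²) = 20*(-6 + 81) = 20*75 = 1500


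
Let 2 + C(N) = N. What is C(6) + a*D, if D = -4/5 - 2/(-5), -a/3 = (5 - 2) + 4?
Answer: 62/5 ≈ 12.400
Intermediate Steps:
C(N) = -2 + N
a = -21 (a = -3*((5 - 2) + 4) = -3*(3 + 4) = -3*7 = -21)
D = -⅖ (D = -4*⅕ - 2*(-⅕) = -⅘ + ⅖ = -⅖ ≈ -0.40000)
C(6) + a*D = (-2 + 6) - 21*(-⅖) = 4 + 42/5 = 62/5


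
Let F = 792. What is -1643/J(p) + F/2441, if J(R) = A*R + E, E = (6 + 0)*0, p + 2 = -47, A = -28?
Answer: -2923939/3349052 ≈ -0.87306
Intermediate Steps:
p = -49 (p = -2 - 47 = -49)
E = 0 (E = 6*0 = 0)
J(R) = -28*R (J(R) = -28*R + 0 = -28*R)
-1643/J(p) + F/2441 = -1643/((-28*(-49))) + 792/2441 = -1643/1372 + 792*(1/2441) = -1643*1/1372 + 792/2441 = -1643/1372 + 792/2441 = -2923939/3349052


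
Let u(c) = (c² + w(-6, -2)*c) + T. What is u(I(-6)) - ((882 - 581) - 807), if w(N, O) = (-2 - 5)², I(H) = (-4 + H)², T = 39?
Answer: 15445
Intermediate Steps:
w(N, O) = 49 (w(N, O) = (-7)² = 49)
u(c) = 39 + c² + 49*c (u(c) = (c² + 49*c) + 39 = 39 + c² + 49*c)
u(I(-6)) - ((882 - 581) - 807) = (39 + ((-4 - 6)²)² + 49*(-4 - 6)²) - ((882 - 581) - 807) = (39 + ((-10)²)² + 49*(-10)²) - (301 - 807) = (39 + 100² + 49*100) - 1*(-506) = (39 + 10000 + 4900) + 506 = 14939 + 506 = 15445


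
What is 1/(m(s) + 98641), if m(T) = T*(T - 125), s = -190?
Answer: 1/158491 ≈ 6.3095e-6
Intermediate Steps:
m(T) = T*(-125 + T)
1/(m(s) + 98641) = 1/(-190*(-125 - 190) + 98641) = 1/(-190*(-315) + 98641) = 1/(59850 + 98641) = 1/158491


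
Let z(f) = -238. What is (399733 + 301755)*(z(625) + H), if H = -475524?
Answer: -333741333856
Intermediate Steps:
(399733 + 301755)*(z(625) + H) = (399733 + 301755)*(-238 - 475524) = 701488*(-475762) = -333741333856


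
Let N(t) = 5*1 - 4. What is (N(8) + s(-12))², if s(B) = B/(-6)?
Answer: 9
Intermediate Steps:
N(t) = 1 (N(t) = 5 - 4 = 1)
s(B) = -B/6 (s(B) = B*(-⅙) = -B/6)
(N(8) + s(-12))² = (1 - ⅙*(-12))² = (1 + 2)² = 3² = 9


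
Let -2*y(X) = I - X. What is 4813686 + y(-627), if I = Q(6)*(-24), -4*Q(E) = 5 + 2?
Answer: 9626703/2 ≈ 4.8134e+6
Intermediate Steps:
Q(E) = -7/4 (Q(E) = -(5 + 2)/4 = -1/4*7 = -7/4)
I = 42 (I = -7/4*(-24) = 42)
y(X) = -21 + X/2 (y(X) = -(42 - X)/2 = -21 + X/2)
4813686 + y(-627) = 4813686 + (-21 + (1/2)*(-627)) = 4813686 + (-21 - 627/2) = 4813686 - 669/2 = 9626703/2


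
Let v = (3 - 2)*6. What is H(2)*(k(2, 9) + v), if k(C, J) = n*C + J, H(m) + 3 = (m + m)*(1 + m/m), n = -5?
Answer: 25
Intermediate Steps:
H(m) = -3 + 4*m (H(m) = -3 + (m + m)*(1 + m/m) = -3 + (2*m)*(1 + 1) = -3 + (2*m)*2 = -3 + 4*m)
k(C, J) = J - 5*C (k(C, J) = -5*C + J = J - 5*C)
v = 6 (v = 1*6 = 6)
H(2)*(k(2, 9) + v) = (-3 + 4*2)*((9 - 5*2) + 6) = (-3 + 8)*((9 - 10) + 6) = 5*(-1 + 6) = 5*5 = 25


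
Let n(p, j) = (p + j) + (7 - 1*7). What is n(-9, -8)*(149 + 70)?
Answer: -3723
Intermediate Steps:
n(p, j) = j + p (n(p, j) = (j + p) + (7 - 7) = (j + p) + 0 = j + p)
n(-9, -8)*(149 + 70) = (-8 - 9)*(149 + 70) = -17*219 = -3723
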